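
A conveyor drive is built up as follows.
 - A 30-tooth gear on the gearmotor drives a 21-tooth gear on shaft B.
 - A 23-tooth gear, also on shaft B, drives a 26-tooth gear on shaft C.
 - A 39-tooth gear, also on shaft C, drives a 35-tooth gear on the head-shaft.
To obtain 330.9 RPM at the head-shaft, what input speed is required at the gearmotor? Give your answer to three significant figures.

Overall ratio R = 0.7 × 1.1304 × 0.89744 = 0.71014.
Required input speed = output speed × R = 330.9 × 0.71014 = 234.99 RPM.

235 RPM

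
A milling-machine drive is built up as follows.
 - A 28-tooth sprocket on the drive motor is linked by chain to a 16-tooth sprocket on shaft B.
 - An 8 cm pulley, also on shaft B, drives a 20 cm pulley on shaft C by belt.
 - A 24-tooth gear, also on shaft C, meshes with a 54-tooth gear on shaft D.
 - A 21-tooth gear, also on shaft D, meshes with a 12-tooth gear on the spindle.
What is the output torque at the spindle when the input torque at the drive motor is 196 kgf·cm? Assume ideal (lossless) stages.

After the chain (16/28): 196 × 0.57143 = 112 kgf·cm
After the belt (20/8): 112 × 2.5 = 280 kgf·cm
After the gear mesh (54/24): 280 × 2.25 = 630 kgf·cm
After the gear mesh (12/21): 630 × 0.57143 = 360 kgf·cm

360 kgf·cm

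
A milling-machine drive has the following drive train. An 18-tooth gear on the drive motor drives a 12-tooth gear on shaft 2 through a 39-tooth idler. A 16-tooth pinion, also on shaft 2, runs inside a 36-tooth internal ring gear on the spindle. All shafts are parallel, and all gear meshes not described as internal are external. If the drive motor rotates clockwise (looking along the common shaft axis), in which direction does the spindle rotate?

clockwise

the drive motor → shaft 2: driver → idler → driven is 2 external meshes, 2 reversals → CW.
shaft 2 → the spindle: internal mesh, same direction → CW.
2 reversals in total — an even number — so the spindle turns the same way as the drive motor.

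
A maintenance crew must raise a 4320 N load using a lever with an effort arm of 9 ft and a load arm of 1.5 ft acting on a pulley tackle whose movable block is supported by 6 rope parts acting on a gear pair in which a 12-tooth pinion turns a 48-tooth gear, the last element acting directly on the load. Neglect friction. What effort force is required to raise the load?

Lever MA = effort arm / load arm = 9/1.5 = 6.
Block-and-tackle MA = number of supporting rope parts = 6.
Gear pair MA = 48/12 = 4.
Combined ideal MA = 6 × 6 × 4 = 144.
Effort = load / MA = 4320 / 144 = 30 N.

30 N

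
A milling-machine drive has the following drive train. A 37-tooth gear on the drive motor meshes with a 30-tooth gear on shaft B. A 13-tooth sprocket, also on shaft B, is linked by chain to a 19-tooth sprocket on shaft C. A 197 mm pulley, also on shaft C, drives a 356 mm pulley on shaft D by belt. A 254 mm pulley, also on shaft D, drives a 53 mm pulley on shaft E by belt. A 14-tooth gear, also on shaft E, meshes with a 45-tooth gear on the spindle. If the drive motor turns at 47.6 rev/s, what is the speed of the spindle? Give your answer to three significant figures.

33.1 rev/s

the drive motor → shaft B (gear mesh, 30/37): 47.6 ÷ 0.81081 = 58.707 rev/s
shaft B → shaft C (chain, 19/13): 58.707 ÷ 1.4615 = 40.168 rev/s
shaft C → shaft D (belt, 356/197): 40.168 ÷ 1.8071 = 22.228 rev/s
shaft D → shaft E (belt, 53/254): 22.228 ÷ 0.20866 = 106.52 rev/s
shaft E → the spindle (gear mesh, 45/14): 106.52 ÷ 3.2143 = 33.141 rev/s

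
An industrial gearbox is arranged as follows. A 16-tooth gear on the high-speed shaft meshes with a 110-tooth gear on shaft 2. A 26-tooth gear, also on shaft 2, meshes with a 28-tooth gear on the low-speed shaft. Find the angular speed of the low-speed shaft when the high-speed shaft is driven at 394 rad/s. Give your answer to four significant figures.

53.22 rad/s

the high-speed shaft → shaft 2 (gear mesh, 110/16): 394 ÷ 6.875 = 57.309 rad/s
shaft 2 → the low-speed shaft (gear mesh, 28/26): 57.309 ÷ 1.0769 = 53.216 rad/s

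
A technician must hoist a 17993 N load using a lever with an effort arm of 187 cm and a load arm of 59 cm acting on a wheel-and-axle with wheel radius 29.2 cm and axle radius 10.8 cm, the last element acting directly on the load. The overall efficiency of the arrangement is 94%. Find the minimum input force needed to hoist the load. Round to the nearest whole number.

2234 N

Lever MA = effort arm / load arm = 187/59 = 3.1695.
Wheel-and-axle MA = R/r = 29.2/10.8 = 2.7037.
Combined ideal MA = 3.1695 × 2.7037 = 8.5694.
Actual MA = 8.5694 × 0.94 = 8.0552.
Effort = load / actual MA = 17993 / 8.0552 = 2233.7 N.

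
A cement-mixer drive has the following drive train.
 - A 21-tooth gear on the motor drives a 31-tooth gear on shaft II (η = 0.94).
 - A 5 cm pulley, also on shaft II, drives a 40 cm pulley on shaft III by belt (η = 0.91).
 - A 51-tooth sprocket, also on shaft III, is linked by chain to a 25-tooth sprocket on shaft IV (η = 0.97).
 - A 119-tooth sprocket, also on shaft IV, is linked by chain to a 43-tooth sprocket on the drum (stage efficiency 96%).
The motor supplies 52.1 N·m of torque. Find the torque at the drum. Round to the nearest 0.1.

gear mesh 31/21 = 1.4762 → τ = 52.1·1.4762·0.94 = 72.295 N·m
belt 40/5 = 8 → τ = 72.295·8·0.91 = 526.31 N·m
chain 25/51 = 0.4902 → τ = 526.31·0.4902·0.97 = 250.25 N·m
chain 43/119 = 0.36134 → τ = 250.25·0.36134·0.96 = 86.811 N·m

86.8 N·m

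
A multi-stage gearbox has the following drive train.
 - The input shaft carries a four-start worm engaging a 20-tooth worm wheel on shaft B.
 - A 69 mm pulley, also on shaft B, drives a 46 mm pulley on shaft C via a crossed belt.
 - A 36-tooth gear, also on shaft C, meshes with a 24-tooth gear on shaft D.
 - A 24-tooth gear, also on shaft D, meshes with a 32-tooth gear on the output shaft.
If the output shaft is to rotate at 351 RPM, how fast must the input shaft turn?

1040 RPM

Overall ratio R = 5 × 0.66667 × 0.66667 × 1.3333 = 2.963.
Required input speed = output speed × R = 351 × 2.963 = 1040 RPM.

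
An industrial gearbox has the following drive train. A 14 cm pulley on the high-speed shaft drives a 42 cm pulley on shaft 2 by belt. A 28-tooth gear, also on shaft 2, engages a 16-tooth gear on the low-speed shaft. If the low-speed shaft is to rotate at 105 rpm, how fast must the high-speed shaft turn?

Overall ratio R = 3 × 0.57143 = 1.7143.
Required input speed = output speed × R = 105 × 1.7143 = 180 rpm.

180 rpm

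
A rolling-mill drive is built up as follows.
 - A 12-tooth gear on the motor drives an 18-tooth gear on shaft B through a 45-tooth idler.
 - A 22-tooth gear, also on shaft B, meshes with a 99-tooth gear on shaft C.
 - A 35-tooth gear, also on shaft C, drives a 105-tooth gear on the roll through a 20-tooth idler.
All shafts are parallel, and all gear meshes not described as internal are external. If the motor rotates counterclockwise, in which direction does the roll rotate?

clockwise

the motor → shaft B: driver → idler → driven is 2 external meshes, 2 reversals → CCW.
shaft B → shaft C: external mesh, 1 reversal → CW.
shaft C → the roll: driver → idler → driven is 2 external meshes, 2 reversals → CW.
5 reversals in total — an odd number — so the roll turns opposite to the motor.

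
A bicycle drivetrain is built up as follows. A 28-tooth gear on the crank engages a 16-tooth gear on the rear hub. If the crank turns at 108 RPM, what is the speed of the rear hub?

Gear mesh: ratio = 16/28 = 0.57143, so the rear hub turns at 108 / 0.57143 = 189 RPM.

189 RPM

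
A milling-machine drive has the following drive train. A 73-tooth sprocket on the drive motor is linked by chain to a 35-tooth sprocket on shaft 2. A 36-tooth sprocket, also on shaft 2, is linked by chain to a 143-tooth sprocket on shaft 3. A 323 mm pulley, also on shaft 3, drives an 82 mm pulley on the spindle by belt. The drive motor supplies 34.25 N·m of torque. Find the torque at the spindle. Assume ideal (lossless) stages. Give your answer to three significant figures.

Chain: ratio = 35/73 = 0.47945; torque at shaft 2 = 34.25 × 0.47945 = 16.421 N·m.
Chain: ratio = 143/36 = 3.9722; torque at shaft 3 = 16.421 × 3.9722 = 65.229 N·m.
Belt: ratio = 82/323 = 0.25387; torque at the spindle = 65.229 × 0.25387 = 16.56 N·m.

16.6 N·m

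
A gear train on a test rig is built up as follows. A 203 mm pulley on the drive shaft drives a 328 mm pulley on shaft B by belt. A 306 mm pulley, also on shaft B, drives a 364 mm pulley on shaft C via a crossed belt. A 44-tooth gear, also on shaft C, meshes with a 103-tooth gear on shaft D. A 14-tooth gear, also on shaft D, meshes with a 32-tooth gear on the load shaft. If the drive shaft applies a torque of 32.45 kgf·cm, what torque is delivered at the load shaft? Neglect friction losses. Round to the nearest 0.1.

333.7 kgf·cm

Belt: ratio = 328/203 = 1.6158; torque at shaft B = 32.45 × 1.6158 = 52.432 kgf·cm.
Belt: ratio = 364/306 = 1.1895; torque at shaft C = 52.432 × 1.1895 = 62.37 kgf·cm.
Gear mesh: ratio = 103/44 = 2.3409; torque at shaft D = 62.37 × 2.3409 = 146 kgf·cm.
Gear mesh: ratio = 32/14 = 2.2857; torque at the load shaft = 146 × 2.2857 = 333.72 kgf·cm.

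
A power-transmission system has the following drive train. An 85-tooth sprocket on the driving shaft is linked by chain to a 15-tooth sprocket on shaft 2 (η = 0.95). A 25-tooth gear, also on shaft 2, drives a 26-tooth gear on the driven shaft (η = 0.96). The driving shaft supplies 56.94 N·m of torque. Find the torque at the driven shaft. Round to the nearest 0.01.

9.53 N·m

Chain: ratio = 15/85 = 0.17647; torque at shaft 2 = 56.94 × 0.17647 × 0.95 = 9.5458 N·m.
Gear mesh: ratio = 26/25 = 1.04; torque at the driven shaft = 9.5458 × 1.04 × 0.96 = 9.5306 N·m.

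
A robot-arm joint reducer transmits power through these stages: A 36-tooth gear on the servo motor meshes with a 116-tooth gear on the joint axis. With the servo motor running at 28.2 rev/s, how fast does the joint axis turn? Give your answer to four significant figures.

gear mesh 116/36 = 3.2222 → 28.2/3.2222 = 8.7517 rev/s

8.752 rev/s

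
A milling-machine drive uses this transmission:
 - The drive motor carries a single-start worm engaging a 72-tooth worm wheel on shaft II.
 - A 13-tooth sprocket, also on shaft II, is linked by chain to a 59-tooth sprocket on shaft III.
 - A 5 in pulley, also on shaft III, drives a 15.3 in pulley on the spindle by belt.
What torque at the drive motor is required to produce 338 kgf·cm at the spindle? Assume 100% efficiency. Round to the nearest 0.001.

0.338 kgf·cm

Overall ratio R = 72 × 4.5385 × 3.06 = 999.91.
Input torque = output torque / R = 338 / 999.91 = 0.33803 kgf·cm.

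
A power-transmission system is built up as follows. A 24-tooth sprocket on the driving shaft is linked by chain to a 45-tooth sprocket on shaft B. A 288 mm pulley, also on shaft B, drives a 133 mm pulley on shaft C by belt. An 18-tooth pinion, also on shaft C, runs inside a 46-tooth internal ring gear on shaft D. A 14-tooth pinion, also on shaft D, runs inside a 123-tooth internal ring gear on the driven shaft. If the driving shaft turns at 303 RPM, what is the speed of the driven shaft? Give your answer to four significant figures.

15.59 RPM

Chain: ratio = 45/24 = 1.875, so shaft B turns at 303 / 1.875 = 161.6 RPM.
Belt: ratio = 133/288 = 0.46181, so shaft C turns at 161.6 / 0.46181 = 349.93 RPM.
Internal gear: ratio = 46/18 = 2.5556, so shaft D turns at 349.93 / 2.5556 = 136.93 RPM.
Internal gear: ratio = 123/14 = 8.7857, so the driven shaft turns at 136.93 / 8.7857 = 15.585 RPM.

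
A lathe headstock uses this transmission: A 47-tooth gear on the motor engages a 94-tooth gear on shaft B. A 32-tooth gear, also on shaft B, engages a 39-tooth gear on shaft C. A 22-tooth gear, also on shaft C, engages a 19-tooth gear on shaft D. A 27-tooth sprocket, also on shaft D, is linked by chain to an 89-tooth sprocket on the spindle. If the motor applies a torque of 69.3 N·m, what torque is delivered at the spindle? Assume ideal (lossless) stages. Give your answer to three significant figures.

gear mesh 94/47 = 2 → τ = 69.3·2 = 138.6 N·m
gear mesh 39/32 = 1.2188 → τ = 138.6·1.2188 = 168.92 N·m
gear mesh 19/22 = 0.86364 → τ = 168.92·0.86364 = 145.88 N·m
chain 89/27 = 3.2963 → τ = 145.88·3.2963 = 480.88 N·m

481 N·m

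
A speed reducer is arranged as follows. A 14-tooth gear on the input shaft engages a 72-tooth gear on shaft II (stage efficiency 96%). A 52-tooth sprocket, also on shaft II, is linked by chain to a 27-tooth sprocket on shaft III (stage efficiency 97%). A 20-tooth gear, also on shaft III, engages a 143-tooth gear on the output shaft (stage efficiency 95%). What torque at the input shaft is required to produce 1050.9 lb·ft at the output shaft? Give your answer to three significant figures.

Overall ratio R = 5.1429 × 0.51923 × 7.15 = 19.093; overall efficiency η = 0.96 × 0.97 × 0.95 = 0.8846.
Input torque = output torque / (R × η) = 1050.9 / (19.093 × 0.8846) = 62.219 lb·ft.

62.2 lb·ft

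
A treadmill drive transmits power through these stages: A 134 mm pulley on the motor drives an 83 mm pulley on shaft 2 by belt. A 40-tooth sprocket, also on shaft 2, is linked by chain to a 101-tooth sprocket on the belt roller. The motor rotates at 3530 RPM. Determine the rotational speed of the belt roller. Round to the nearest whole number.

2257 RPM

Belt: ratio = 83/134 = 0.6194, so shaft 2 turns at 3530 / 0.6194 = 5699 RPM.
Chain: ratio = 101/40 = 2.525, so the belt roller turns at 5699 / 2.525 = 2257 RPM.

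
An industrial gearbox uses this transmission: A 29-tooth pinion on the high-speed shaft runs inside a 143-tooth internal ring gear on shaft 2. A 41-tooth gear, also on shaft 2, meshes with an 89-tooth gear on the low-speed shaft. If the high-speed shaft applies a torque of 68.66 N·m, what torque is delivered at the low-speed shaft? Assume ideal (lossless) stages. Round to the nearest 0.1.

internal gear 143/29 = 4.931 → τ = 68.66·4.931 = 338.56 N·m
gear mesh 89/41 = 2.1707 → τ = 338.56·2.1707 = 734.93 N·m

734.9 N·m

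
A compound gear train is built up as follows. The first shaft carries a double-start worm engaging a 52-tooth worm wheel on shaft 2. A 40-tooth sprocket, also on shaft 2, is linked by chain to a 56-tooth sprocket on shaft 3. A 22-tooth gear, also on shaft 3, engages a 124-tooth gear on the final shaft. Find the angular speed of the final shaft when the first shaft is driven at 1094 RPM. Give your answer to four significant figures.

Worm: ratio = 52/2 = 26, so shaft 2 turns at 1094 / 26 = 42.077 RPM.
Chain: ratio = 56/40 = 1.4, so shaft 3 turns at 42.077 / 1.4 = 30.055 RPM.
Gear mesh: ratio = 124/22 = 5.6364, so the final shaft turns at 30.055 / 5.6364 = 5.3323 RPM.

5.332 RPM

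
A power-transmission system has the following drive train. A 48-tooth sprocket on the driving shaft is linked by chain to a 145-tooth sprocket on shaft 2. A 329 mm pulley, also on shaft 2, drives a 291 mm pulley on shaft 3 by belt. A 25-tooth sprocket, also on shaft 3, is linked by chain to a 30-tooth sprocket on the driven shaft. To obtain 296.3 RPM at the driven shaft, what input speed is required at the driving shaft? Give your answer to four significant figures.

Overall ratio R = 3.0208 × 0.8845 × 1.2 = 3.2063.
Required input speed = output speed × R = 296.3 × 3.2063 = 950.03 RPM.

950.0 RPM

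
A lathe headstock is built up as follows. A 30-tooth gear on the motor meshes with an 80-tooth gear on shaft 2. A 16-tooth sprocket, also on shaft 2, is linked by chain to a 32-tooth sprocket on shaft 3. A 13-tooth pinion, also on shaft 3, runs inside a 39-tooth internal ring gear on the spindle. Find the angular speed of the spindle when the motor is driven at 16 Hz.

the motor → shaft 2 (gear mesh, 80/30): 16 ÷ 2.6667 = 6 Hz
shaft 2 → shaft 3 (chain, 32/16): 6 ÷ 2 = 3 Hz
shaft 3 → the spindle (internal gear, 39/13): 3 ÷ 3 = 1 Hz

1 Hz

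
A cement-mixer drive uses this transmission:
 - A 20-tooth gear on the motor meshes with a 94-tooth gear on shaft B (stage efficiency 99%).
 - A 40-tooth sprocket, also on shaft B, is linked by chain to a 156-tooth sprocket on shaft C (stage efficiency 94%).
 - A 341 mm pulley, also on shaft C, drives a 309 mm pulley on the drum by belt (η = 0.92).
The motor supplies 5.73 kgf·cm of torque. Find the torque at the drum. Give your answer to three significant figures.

gear mesh 94/20 = 4.7 → τ = 5.73·4.7·0.99 = 26.662 kgf·cm
chain 156/40 = 3.9 → τ = 26.662·3.9·0.94 = 97.742 kgf·cm
belt 309/341 = 0.90616 → τ = 97.742·0.90616·0.92 = 81.484 kgf·cm

81.5 kgf·cm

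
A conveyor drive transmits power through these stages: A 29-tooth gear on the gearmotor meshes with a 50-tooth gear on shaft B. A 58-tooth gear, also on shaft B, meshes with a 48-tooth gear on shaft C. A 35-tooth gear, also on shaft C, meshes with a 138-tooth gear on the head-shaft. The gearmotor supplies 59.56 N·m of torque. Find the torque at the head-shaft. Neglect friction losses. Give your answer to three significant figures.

gear mesh 50/29 = 1.7241 → τ = 59.56·1.7241 = 102.69 N·m
gear mesh 48/58 = 0.82759 → τ = 102.69·0.82759 = 84.985 N·m
gear mesh 138/35 = 3.9429 → τ = 84.985·3.9429 = 335.08 N·m

335 N·m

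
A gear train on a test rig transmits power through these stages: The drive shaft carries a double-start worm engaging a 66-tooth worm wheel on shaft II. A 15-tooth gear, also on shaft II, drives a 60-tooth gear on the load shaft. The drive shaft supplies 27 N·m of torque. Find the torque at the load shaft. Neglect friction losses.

3564 N·m

worm 66/2 = 33 → τ = 27·33 = 891 N·m
gear mesh 60/15 = 4 → τ = 891·4 = 3564 N·m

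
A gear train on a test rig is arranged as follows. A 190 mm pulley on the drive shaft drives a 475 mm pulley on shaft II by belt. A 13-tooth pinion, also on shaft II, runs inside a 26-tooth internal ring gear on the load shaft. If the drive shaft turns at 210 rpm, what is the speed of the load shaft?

42 rpm

Belt: ratio = 475/190 = 2.5, so shaft II turns at 210 / 2.5 = 84 rpm.
Internal gear: ratio = 26/13 = 2, so the load shaft turns at 84 / 2 = 42 rpm.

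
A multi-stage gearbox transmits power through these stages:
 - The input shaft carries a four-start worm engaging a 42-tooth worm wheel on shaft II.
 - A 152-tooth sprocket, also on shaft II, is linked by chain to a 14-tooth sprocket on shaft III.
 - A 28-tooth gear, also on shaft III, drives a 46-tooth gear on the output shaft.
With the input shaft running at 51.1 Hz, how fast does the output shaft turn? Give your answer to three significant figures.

32.2 Hz

the input shaft → shaft II (worm, 42/4): 51.1 ÷ 10.5 = 4.8667 Hz
shaft II → shaft III (chain, 14/152): 4.8667 ÷ 0.092105 = 52.838 Hz
shaft III → the output shaft (gear mesh, 46/28): 52.838 ÷ 1.6429 = 32.162 Hz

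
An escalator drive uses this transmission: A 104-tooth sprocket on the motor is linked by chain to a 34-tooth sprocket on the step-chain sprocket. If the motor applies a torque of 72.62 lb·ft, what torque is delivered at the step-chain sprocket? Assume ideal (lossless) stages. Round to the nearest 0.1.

chain 34/104 = 0.32692 → τ = 72.62·0.32692 = 23.741 lb·ft

23.7 lb·ft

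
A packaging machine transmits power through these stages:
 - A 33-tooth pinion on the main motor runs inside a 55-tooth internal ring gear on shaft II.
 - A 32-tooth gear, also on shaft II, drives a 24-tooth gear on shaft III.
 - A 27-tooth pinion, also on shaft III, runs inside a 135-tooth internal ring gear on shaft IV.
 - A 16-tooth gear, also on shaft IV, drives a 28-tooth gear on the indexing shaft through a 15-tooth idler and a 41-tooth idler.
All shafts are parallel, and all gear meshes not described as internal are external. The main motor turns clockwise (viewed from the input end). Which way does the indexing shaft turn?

clockwise

the main motor → shaft II: internal mesh, same direction → CW.
shaft II → shaft III: external mesh, 1 reversal → CCW.
shaft III → shaft IV: internal mesh, same direction → CCW.
shaft IV → the indexing shaft: driver → idler → idler → driven is 3 external meshes, 3 reversals → CW.
4 reversals in total — an even number — so the indexing shaft turns the same way as the main motor.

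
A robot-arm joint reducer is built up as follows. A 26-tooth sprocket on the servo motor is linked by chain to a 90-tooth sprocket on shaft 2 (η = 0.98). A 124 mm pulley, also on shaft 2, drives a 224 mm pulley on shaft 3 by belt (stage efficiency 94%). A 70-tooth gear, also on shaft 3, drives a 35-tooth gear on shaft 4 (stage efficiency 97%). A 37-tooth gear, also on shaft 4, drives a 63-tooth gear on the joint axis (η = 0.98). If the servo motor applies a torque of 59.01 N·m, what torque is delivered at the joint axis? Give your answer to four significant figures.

275.1 N·m

chain 90/26 = 3.4615 → τ = 59.01·3.4615·0.98 = 200.18 N·m
belt 224/124 = 1.8065 → τ = 200.18·1.8065·0.94 = 339.92 N·m
gear mesh 35/70 = 0.5 → τ = 339.92·0.5·0.97 = 164.86 N·m
gear mesh 63/37 = 1.7027 → τ = 164.86·1.7027·0.98 = 275.09 N·m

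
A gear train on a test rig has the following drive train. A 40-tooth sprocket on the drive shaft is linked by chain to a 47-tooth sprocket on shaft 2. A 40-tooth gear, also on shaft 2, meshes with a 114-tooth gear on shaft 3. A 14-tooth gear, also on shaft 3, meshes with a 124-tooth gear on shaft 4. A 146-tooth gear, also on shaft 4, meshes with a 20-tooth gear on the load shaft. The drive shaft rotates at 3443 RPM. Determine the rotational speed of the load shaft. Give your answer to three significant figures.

847 RPM

chain 47/40 = 1.175 → 3443/1.175 = 2930.2 RPM
gear mesh 114/40 = 2.85 → 2930.2/2.85 = 1028.1 RPM
gear mesh 124/14 = 8.8571 → 1028.1/8.8571 = 116.08 RPM
gear mesh 20/146 = 0.13699 → 116.08/0.13699 = 847.39 RPM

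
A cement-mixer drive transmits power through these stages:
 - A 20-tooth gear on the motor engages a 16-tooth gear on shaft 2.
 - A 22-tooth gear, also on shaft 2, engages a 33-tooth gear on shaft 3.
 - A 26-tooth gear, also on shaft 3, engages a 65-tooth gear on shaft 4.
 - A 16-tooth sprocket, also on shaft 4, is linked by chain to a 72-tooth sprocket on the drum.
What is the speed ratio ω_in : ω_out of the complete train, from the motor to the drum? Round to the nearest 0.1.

13.5

Each stage contributes driven/driver: gear mesh 16/20 = 0.8, gear mesh 33/22 = 1.5, gear mesh 65/26 = 2.5, chain 72/16 = 4.5.
Overall: 0.8 × 1.5 × 2.5 × 4.5 = 13.5.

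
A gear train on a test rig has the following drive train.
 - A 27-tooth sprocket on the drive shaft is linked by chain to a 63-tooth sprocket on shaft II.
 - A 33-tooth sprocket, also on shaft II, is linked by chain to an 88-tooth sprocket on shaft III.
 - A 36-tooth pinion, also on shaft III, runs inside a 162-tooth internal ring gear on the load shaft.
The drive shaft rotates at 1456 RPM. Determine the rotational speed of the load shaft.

52 RPM

the drive shaft → shaft II (chain, 63/27): 1456 ÷ 2.3333 = 624 RPM
shaft II → shaft III (chain, 88/33): 624 ÷ 2.6667 = 234 RPM
shaft III → the load shaft (internal gear, 162/36): 234 ÷ 4.5 = 52 RPM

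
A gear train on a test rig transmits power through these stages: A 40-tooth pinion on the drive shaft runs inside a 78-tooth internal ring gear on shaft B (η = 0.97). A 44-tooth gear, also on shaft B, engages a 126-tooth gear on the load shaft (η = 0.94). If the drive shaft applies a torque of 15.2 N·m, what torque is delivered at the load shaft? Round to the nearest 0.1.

77.4 N·m

After the internal gear (78/40): 15.2 × 1.95 × 0.97 = 28.751 N·m
After the gear mesh (126/44): 28.751 × 2.8636 × 0.94 = 77.392 N·m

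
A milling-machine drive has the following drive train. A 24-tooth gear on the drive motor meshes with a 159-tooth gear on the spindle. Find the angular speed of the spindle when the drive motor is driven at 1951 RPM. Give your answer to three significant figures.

Gear mesh: ratio = 159/24 = 6.625, so the spindle turns at 1951 / 6.625 = 294.49 RPM.

294 RPM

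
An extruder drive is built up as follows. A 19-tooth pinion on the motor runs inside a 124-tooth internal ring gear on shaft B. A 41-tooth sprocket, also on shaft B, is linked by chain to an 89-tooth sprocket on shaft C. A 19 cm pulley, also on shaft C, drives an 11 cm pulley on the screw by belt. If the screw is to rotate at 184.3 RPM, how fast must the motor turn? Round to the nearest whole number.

Overall ratio R = 6.5263 × 2.1707 × 0.57895 = 8.2019.
Required input speed = output speed × R = 184.3 × 8.2019 = 1511.6 RPM.

1512 RPM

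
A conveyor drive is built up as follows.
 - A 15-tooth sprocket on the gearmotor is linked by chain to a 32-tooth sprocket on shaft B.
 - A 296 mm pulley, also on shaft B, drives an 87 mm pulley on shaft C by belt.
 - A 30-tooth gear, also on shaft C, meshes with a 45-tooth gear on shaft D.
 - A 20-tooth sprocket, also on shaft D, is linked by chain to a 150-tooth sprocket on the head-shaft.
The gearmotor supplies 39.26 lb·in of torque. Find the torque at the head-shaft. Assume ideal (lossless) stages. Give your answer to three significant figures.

chain 32/15 = 2.1333 → τ = 39.26·2.1333 = 83.755 lb·in
belt 87/296 = 0.29392 → τ = 83.755·0.29392 = 24.617 lb·in
gear mesh 45/30 = 1.5 → τ = 24.617·1.5 = 36.926 lb·in
chain 150/20 = 7.5 → τ = 36.926·7.5 = 276.94 lb·in

277 lb·in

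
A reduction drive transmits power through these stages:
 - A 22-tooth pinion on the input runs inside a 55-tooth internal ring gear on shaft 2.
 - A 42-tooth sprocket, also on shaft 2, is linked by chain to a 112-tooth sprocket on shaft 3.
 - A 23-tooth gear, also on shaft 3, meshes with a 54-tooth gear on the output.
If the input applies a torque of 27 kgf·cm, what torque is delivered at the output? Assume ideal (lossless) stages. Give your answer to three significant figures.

Internal gear: ratio = 55/22 = 2.5; torque at shaft 2 = 27 × 2.5 = 67.5 kgf·cm.
Chain: ratio = 112/42 = 2.6667; torque at shaft 3 = 67.5 × 2.6667 = 180 kgf·cm.
Gear mesh: ratio = 54/23 = 2.3478; torque at the output = 180 × 2.3478 = 422.61 kgf·cm.

423 kgf·cm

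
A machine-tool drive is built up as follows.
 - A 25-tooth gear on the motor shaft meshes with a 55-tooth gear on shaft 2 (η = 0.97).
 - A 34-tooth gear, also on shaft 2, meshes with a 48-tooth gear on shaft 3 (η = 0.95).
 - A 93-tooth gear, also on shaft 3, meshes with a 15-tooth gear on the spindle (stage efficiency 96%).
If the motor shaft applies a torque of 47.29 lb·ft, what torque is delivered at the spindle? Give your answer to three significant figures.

After the gear mesh (55/25): 47.29 × 2.2 × 0.97 = 100.92 lb·ft
After the gear mesh (48/34): 100.92 × 1.4118 × 0.95 = 135.35 lb·ft
After the gear mesh (15/93): 135.35 × 0.16129 × 0.96 = 20.957 lb·ft

21.0 lb·ft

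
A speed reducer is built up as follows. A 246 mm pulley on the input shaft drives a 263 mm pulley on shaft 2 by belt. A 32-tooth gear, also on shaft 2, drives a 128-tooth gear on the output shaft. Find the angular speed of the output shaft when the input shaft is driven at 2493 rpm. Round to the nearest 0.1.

the input shaft → shaft 2 (belt, 263/246): 2493 ÷ 1.0691 = 2331.9 rpm
shaft 2 → the output shaft (gear mesh, 128/32): 2331.9 ÷ 4 = 582.96 rpm

583.0 rpm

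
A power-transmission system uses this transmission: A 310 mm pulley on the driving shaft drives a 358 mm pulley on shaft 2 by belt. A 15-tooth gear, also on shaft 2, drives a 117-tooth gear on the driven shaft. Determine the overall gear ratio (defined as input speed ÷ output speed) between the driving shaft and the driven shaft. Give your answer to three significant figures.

Each stage contributes driven/driver: belt 358/310 = 1.1548, gear mesh 117/15 = 7.8.
Overall: 1.1548 × 7.8 = 9.0077.

9.01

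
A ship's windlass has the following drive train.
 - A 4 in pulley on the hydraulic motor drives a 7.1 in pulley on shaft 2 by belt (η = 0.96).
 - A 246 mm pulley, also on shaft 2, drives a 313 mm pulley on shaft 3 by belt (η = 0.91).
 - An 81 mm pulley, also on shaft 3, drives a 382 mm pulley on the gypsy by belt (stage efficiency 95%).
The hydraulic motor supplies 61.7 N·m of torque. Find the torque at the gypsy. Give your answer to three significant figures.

After the belt (7.1/4): 61.7 × 1.775 × 0.96 = 105.14 N·m
After the belt (313/246): 105.14 × 1.2724 × 0.91 = 121.73 N·m
After the belt (382/81): 121.73 × 4.716 × 0.95 = 545.39 N·m

545 N·m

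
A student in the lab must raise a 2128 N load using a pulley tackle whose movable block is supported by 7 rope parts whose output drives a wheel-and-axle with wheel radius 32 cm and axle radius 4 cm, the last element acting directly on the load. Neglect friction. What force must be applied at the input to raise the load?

38 N

Block-and-tackle MA = number of supporting rope parts = 7.
Wheel-and-axle MA = R/r = 32/4 = 8.
Combined ideal MA = 7 × 8 = 56.
Effort = load / MA = 2128 / 56 = 38 N.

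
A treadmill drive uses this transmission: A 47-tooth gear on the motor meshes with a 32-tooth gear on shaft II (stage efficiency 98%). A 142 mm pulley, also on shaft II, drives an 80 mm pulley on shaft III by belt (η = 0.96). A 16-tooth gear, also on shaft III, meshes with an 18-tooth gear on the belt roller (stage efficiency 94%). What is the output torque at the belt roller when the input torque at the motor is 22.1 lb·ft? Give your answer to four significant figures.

After the gear mesh (32/47): 22.1 × 0.68085 × 0.98 = 14.746 lb·ft
After the belt (80/142): 14.746 × 0.56338 × 0.96 = 7.9752 lb·ft
After the gear mesh (18/16): 7.9752 × 1.125 × 0.94 = 8.4338 lb·ft

8.434 lb·ft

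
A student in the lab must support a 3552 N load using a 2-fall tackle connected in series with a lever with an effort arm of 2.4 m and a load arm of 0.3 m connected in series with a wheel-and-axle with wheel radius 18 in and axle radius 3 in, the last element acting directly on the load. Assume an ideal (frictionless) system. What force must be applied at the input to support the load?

Block-and-tackle MA = number of supporting rope parts = 2.
Lever MA = effort arm / load arm = 2.4/0.3 = 8.
Wheel-and-axle MA = R/r = 18/3 = 6.
Combined ideal MA = 2 × 8 × 6 = 96.
Effort = load / MA = 3552 / 96 = 37 N.

37 N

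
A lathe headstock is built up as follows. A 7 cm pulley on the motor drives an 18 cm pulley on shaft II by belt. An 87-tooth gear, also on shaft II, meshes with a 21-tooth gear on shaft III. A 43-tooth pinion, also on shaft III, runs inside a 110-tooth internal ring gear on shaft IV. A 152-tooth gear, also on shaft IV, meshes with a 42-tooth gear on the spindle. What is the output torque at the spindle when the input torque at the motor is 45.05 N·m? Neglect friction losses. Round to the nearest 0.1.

19.8 N·m

belt 18/7 = 2.5714 → τ = 45.05·2.5714 = 115.84 N·m
gear mesh 21/87 = 0.24138 → τ = 115.84·0.24138 = 27.962 N·m
internal gear 110/43 = 2.5581 → τ = 27.962·2.5581 = 71.531 N·m
gear mesh 42/152 = 0.27632 → τ = 71.531·0.27632 = 19.765 N·m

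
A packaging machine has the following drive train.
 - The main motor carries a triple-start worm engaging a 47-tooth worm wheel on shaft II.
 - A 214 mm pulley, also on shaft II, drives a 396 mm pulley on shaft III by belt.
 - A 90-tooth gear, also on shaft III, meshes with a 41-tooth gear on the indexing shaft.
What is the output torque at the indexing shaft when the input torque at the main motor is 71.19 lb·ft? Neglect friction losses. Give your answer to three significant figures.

worm 47/3 = 15.667 → τ = 71.19·15.667 = 1115.3 lb·ft
belt 396/214 = 1.8505 → τ = 1115.3·1.8505 = 2063.8 lb·ft
gear mesh 41/90 = 0.45556 → τ = 2063.8·0.45556 = 940.2 lb·ft

940 lb·ft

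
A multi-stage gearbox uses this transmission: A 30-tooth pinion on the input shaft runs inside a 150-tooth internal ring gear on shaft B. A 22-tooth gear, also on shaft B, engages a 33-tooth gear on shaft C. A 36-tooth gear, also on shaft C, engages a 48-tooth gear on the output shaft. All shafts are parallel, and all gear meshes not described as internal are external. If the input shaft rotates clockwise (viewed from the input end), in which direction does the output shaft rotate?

the input shaft → shaft B: internal mesh, same direction → CW.
shaft B → shaft C: external mesh, 1 reversal → CCW.
shaft C → the output shaft: external mesh, 1 reversal → CW.
2 reversals in total — an even number — so the output shaft turns the same way as the input shaft.

clockwise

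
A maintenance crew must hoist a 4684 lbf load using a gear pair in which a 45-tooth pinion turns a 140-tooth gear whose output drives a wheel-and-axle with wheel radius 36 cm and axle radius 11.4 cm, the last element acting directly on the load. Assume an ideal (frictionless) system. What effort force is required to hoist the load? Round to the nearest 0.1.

476.8 lbf

Gear pair MA = 140/45 = 3.1111.
Wheel-and-axle MA = R/r = 36/11.4 = 3.1579.
Combined ideal MA = 3.1111 × 3.1579 = 9.8246.
Effort = load / MA = 4684 / 9.8246 = 476.76 lbf.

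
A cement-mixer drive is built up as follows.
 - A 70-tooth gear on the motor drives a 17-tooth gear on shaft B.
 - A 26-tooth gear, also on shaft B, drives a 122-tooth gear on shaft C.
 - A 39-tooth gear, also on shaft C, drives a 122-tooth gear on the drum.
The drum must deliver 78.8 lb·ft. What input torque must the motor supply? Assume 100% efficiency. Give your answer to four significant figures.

22.11 lb·ft

Overall ratio R = 0.24286 × 4.6923 × 3.1282 = 3.5648.
Input torque = output torque / R = 78.8 / 3.5648 = 22.105 lb·ft.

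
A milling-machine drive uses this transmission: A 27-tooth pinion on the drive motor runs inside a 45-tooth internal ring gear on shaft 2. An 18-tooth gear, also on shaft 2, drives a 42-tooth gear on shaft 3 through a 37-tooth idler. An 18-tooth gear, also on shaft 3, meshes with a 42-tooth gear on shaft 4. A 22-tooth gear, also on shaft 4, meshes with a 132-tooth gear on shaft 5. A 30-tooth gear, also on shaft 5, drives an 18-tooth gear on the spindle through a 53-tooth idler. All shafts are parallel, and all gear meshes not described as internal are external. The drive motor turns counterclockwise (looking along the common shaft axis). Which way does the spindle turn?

the drive motor → shaft 2: internal mesh, same direction → CCW.
shaft 2 → shaft 3: driver → idler → driven is 2 external meshes, 2 reversals → CCW.
shaft 3 → shaft 4: external mesh, 1 reversal → CW.
shaft 4 → shaft 5: external mesh, 1 reversal → CCW.
shaft 5 → the spindle: driver → idler → driven is 2 external meshes, 2 reversals → CCW.
6 reversals in total — an even number — so the spindle turns the same way as the drive motor.

counterclockwise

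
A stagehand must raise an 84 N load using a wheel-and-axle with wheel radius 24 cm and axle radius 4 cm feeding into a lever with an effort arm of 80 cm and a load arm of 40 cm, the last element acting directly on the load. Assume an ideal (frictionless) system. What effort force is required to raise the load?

Wheel-and-axle MA = R/r = 24/4 = 6.
Lever MA = effort arm / load arm = 80/40 = 2.
Combined ideal MA = 6 × 2 = 12.
Effort = load / MA = 84 / 12 = 7 N.

7 N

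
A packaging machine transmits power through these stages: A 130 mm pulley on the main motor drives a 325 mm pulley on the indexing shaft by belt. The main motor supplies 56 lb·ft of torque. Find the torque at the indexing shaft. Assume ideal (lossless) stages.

140 lb·ft

After the belt (325/130): 56 × 2.5 = 140 lb·ft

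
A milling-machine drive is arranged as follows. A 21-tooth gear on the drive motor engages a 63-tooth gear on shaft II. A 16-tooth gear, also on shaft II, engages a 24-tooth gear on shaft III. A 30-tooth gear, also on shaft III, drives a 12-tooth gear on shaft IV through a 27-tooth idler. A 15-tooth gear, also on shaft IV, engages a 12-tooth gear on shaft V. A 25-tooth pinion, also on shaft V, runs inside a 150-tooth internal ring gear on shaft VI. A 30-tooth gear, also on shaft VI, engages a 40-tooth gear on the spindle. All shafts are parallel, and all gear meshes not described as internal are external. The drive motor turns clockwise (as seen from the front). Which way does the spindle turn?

clockwise

the drive motor → shaft II: external mesh, 1 reversal → CCW.
shaft II → shaft III: external mesh, 1 reversal → CW.
shaft III → shaft IV: driver → idler → driven is 2 external meshes, 2 reversals → CW.
shaft IV → shaft V: external mesh, 1 reversal → CCW.
shaft V → shaft VI: internal mesh, same direction → CCW.
shaft VI → the spindle: external mesh, 1 reversal → CW.
6 reversals in total — an even number — so the spindle turns the same way as the drive motor.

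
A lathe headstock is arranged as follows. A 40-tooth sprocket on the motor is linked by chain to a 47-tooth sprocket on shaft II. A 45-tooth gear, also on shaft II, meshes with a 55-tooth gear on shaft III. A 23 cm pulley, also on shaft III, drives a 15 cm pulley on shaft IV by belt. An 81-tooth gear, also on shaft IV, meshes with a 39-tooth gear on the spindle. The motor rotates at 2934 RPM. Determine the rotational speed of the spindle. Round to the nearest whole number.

chain 47/40 = 1.175 → 2934/1.175 = 2497 RPM
gear mesh 55/45 = 1.2222 → 2497/1.2222 = 2043 RPM
belt 15/23 = 0.65217 → 2043/0.65217 = 3132.6 RPM
gear mesh 39/81 = 0.48148 → 3132.6/0.48148 = 6506.2 RPM

6506 RPM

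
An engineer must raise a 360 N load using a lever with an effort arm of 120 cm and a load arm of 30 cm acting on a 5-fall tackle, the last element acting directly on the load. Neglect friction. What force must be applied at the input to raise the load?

18 N

Lever MA = effort arm / load arm = 120/30 = 4.
Block-and-tackle MA = number of supporting rope parts = 5.
Combined ideal MA = 4 × 5 = 20.
Effort = load / MA = 360 / 20 = 18 N.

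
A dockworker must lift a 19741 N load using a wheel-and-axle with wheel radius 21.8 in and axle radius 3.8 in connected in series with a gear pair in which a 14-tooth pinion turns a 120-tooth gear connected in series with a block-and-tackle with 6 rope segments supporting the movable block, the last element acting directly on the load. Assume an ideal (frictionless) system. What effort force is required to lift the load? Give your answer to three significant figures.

Wheel-and-axle MA = R/r = 21.8/3.8 = 5.7368.
Gear pair MA = 120/14 = 8.5714.
Block-and-tackle MA = number of supporting rope parts = 6.
Combined ideal MA = 5.7368 × 8.5714 × 6 = 295.04.
Effort = load / MA = 19741 / 295.04 = 66.91 N.

66.9 N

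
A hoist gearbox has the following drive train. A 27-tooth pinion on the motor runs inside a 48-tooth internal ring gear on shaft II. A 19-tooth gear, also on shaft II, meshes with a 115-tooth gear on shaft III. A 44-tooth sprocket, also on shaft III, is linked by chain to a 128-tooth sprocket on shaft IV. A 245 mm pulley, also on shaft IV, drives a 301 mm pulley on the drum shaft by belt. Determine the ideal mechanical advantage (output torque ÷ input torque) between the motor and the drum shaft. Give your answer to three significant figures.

Each stage contributes driven/driver: internal gear 48/27 = 1.7778, gear mesh 115/19 = 6.0526, chain 128/44 = 2.9091, belt 301/245 = 1.2286.
Overall: 1.7778 × 6.0526 × 2.9091 × 1.2286 = 38.457.

38.5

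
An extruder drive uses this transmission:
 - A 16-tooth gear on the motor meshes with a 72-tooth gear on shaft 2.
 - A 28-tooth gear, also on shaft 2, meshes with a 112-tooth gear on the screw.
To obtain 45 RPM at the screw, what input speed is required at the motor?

Overall ratio R = 4.5 × 4 = 18.
Required input speed = output speed × R = 45 × 18 = 810 RPM.

810 RPM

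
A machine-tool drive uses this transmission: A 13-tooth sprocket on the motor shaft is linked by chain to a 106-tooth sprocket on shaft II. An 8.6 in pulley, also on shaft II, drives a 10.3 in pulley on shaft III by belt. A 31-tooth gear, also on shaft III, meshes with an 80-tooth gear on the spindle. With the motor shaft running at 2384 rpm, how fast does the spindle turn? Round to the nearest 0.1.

94.6 rpm

Chain: ratio = 106/13 = 8.1538, so shaft II turns at 2384 / 8.1538 = 292.38 rpm.
Belt: ratio = 10.3/8.6 = 1.1977, so shaft III turns at 292.38 / 1.1977 = 244.12 rpm.
Gear mesh: ratio = 80/31 = 2.5806, so the spindle turns at 244.12 / 2.5806 = 94.597 rpm.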